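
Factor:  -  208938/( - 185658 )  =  11^ ( - 1 )*29^ ( - 1)*359^1 = 359/319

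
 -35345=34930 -70275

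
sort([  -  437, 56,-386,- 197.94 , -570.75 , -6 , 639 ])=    [ - 570.75,-437, - 386, - 197.94 , - 6 , 56, 639] 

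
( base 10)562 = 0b1000110010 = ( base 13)343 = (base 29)JB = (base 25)mc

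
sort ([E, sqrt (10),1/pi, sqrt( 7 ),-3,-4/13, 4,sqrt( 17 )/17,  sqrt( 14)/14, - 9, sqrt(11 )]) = [- 9,  -  3, - 4/13, sqrt ( 17)/17, sqrt( 14) /14, 1/pi, sqrt( 7 ),E,sqrt (10 ),sqrt( 11 ) , 4]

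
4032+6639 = 10671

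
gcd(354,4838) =118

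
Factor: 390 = 2^1*3^1*5^1*13^1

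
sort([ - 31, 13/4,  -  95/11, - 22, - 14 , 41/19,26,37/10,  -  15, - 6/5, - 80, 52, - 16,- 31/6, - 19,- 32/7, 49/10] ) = [ - 80, - 31, - 22,  -  19, - 16, - 15 , - 14, - 95/11 , - 31/6, - 32/7,-6/5,41/19, 13/4, 37/10,49/10 , 26, 52]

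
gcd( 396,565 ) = 1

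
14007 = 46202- 32195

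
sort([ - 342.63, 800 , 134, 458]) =[  -  342.63, 134 , 458, 800]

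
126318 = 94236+32082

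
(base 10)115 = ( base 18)67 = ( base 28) 43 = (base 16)73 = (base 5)430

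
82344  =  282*292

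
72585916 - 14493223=58092693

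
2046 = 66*31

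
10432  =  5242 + 5190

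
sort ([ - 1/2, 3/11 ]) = [ - 1/2 , 3/11] 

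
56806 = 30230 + 26576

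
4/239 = 4/239= 0.02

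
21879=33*663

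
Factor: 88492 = 2^2*22123^1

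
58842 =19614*3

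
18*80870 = 1455660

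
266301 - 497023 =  - 230722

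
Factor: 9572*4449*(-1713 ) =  - 72949523364 = - 2^2 *3^2 * 571^1*1483^1*2393^1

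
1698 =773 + 925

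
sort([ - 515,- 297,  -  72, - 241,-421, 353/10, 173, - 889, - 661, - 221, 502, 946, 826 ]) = [ - 889, - 661, - 515, - 421, - 297, - 241, - 221, - 72, 353/10,173 , 502, 826, 946]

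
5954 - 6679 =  - 725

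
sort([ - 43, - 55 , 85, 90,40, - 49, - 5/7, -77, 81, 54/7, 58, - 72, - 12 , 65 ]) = [  -  77, - 72, - 55, - 49, - 43, - 12, - 5/7,54/7,40,58,65 , 81, 85, 90]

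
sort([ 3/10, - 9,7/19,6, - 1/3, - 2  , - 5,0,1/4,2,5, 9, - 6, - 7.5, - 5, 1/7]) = [ - 9  , - 7.5, - 6 , - 5, - 5, - 2, - 1/3, 0,  1/7,1/4,3/10,7/19,2,5,6,9] 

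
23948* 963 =23061924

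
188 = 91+97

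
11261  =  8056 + 3205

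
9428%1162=132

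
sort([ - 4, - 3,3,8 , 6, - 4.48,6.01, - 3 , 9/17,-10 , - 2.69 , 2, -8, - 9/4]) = [ - 10, - 8, - 4.48,- 4, - 3, - 3, - 2.69, - 9/4,9/17, 2, 3,6,  6.01, 8]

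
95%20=15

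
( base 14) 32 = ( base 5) 134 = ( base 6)112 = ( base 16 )2C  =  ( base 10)44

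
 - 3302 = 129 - 3431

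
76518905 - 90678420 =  - 14159515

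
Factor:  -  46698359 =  - 163^1*286493^1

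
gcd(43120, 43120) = 43120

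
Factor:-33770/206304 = -2^(-4)*3^( - 1 )*5^1*7^(-1)*11^1 = - 55/336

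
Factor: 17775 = 3^2*5^2*79^1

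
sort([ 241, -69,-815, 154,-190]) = [-815, - 190, - 69,  154,241] 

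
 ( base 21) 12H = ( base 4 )13310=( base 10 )500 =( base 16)1F4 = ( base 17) 1c7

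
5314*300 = 1594200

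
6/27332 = 3/13666 = 0.00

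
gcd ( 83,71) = 1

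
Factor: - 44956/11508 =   -  3^( - 1 )*7^( - 1 )*137^(-1 )*11239^1 = - 11239/2877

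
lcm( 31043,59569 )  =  2204053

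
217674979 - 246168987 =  - 28494008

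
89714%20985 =5774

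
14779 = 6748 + 8031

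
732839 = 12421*59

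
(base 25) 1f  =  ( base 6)104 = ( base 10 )40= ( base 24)1G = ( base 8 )50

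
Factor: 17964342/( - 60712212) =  - 2^( - 1)*3^3*17^1*131^(-1 )*593^1*3511^( - 1) = -272187/919882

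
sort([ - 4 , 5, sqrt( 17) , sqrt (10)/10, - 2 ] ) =[ - 4, - 2, sqrt(10 ) /10 , sqrt( 17),5 ] 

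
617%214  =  189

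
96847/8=96847/8= 12105.88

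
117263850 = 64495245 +52768605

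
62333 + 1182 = 63515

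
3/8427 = 1/2809  =  0.00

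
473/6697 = 473/6697 = 0.07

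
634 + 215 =849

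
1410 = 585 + 825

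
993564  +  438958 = 1432522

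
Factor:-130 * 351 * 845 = - 38557350 = - 2^1 * 3^3*5^2 * 13^4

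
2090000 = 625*3344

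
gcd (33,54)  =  3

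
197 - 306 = -109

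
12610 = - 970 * ( - 13) 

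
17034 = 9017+8017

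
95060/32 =23765/8 = 2970.62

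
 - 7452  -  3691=-11143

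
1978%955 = 68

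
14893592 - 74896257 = -60002665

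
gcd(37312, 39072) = 352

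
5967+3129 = 9096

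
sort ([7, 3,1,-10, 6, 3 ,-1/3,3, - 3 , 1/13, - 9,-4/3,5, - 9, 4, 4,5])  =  [ - 10,-9,-9 , - 3, - 4/3, - 1/3 , 1/13,  1, 3, 3,3,4, 4, 5, 5, 6, 7]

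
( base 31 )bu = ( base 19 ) 10A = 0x173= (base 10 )371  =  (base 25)EL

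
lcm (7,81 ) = 567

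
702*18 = 12636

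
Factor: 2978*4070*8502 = 103048150920= 2^3* 3^1*5^1*11^1*13^1* 37^1 * 109^1*1489^1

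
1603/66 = 1603/66 = 24.29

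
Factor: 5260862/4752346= 2630431/2376173 =29^( -1 )*81937^( - 1 ) * 2630431^1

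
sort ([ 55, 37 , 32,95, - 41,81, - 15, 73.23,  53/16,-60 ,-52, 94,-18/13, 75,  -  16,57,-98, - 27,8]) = [ - 98,-60,-52, -41,-27, -16,-15, - 18/13, 53/16,8,32,37 , 55,57,73.23,75, 81,94, 95]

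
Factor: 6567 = 3^1*11^1*199^1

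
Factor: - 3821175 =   -  3^5 * 5^2*17^1*37^1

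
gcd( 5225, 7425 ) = 275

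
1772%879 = 14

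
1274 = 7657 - 6383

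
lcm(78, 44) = 1716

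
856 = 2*428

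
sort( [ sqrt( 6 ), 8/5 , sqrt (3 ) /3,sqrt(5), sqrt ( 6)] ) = [sqrt( 3 ) /3,8/5,  sqrt( 5 ), sqrt( 6), sqrt( 6 )] 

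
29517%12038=5441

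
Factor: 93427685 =5^1*13^1*1437349^1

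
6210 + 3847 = 10057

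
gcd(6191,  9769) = 1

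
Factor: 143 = 11^1*13^1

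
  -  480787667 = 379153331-859940998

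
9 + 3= 12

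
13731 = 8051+5680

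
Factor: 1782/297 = 6 = 2^1*3^1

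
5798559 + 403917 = 6202476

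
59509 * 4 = 238036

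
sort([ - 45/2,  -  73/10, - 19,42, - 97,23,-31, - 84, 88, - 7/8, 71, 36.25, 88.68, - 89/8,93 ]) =[-97,  -  84, -31,- 45/2, -19 , - 89/8, - 73/10, - 7/8,23, 36.25, 42, 71, 88,88.68, 93]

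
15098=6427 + 8671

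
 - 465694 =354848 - 820542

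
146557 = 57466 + 89091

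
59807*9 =538263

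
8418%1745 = 1438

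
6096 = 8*762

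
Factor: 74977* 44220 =3315482940 = 2^2*3^1 * 5^1*7^1 * 11^1*67^1*10711^1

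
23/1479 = 23/1479 = 0.02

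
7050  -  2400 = 4650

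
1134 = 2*567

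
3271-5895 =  - 2624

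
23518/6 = 3919 + 2/3=3919.67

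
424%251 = 173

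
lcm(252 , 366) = 15372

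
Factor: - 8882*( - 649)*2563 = 2^1*11^2 * 59^1*233^1*4441^1   =  14774203334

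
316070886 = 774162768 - 458091882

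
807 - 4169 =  - 3362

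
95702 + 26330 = 122032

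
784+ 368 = 1152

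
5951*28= 166628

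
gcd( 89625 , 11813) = 1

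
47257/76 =47257/76 = 621.80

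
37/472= 37/472 = 0.08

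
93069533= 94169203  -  1099670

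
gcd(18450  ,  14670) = 90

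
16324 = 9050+7274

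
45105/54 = 15035/18 = 835.28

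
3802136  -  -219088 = 4021224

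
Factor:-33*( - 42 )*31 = 2^1* 3^2*7^1 * 11^1  *31^1= 42966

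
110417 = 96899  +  13518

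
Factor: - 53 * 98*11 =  - 2^1*7^2 * 11^1*53^1 = - 57134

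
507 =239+268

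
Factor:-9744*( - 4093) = 2^4*3^1 * 7^1 * 29^1* 4093^1 =39882192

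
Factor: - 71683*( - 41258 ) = 2957497214 = 2^1*7^2*97^1*421^1*  739^1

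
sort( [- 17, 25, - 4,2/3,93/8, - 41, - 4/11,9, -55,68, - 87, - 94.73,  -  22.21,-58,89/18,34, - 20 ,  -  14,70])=[ - 94.73,  -  87, - 58,-55 , - 41,-22.21,  -  20, - 17, - 14,-4,-4/11,  2/3,  89/18 , 9,93/8,25,  34,68, 70 ] 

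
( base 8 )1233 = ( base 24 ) 13j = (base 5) 10132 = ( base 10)667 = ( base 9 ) 821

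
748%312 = 124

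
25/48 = 25/48 = 0.52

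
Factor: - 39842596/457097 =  - 2^2*43^1*231643^1*457097^( - 1) 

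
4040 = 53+3987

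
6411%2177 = 2057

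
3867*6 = 23202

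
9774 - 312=9462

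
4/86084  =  1/21521  =  0.00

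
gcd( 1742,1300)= 26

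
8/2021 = 8/2021 = 0.00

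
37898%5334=560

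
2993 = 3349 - 356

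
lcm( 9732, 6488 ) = 19464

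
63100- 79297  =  - 16197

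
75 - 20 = 55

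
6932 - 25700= - 18768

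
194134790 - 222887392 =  - 28752602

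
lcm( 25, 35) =175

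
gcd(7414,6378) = 2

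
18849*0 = 0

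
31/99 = 31/99 = 0.31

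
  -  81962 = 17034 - 98996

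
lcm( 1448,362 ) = 1448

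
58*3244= 188152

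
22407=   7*3201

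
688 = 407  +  281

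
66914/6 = 11152 + 1/3 = 11152.33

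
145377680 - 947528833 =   -  802151153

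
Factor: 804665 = 5^1*160933^1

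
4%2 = 0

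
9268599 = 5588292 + 3680307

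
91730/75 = 1223 + 1/15 =1223.07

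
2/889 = 2/889 = 0.00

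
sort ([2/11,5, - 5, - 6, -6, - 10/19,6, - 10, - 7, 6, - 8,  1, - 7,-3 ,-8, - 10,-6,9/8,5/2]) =[ - 10 , - 10, - 8, - 8, - 7,-7, - 6 , - 6, - 6,-5, - 3, - 10/19,  2/11,1 , 9/8,  5/2,5,6,6] 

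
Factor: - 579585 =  - 3^1* 5^1*38639^1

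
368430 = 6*61405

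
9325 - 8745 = 580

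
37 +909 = 946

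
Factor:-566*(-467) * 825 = 218065650=2^1 * 3^1*5^2*11^1*283^1*467^1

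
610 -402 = 208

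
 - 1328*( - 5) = 6640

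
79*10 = 790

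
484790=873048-388258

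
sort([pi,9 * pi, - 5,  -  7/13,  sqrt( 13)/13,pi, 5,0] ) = [  -  5, - 7/13, 0,sqrt( 13)/13, pi,pi, 5, 9*pi]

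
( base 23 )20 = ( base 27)1J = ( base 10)46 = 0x2E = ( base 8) 56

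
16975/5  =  3395= 3395.00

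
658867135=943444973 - 284577838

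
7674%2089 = 1407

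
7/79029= 7/79029 = 0.00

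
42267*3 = 126801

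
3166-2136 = 1030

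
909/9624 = 303/3208 = 0.09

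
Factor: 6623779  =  1297^1*5107^1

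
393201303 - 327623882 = 65577421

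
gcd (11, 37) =1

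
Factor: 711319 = 7^1*307^1 *331^1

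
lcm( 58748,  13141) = 998716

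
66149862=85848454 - 19698592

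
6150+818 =6968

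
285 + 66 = 351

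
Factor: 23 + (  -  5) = 2^1 *3^2 = 18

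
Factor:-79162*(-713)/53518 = 23^1*31^1 * 26759^( - 1)*39581^1 = 28221253/26759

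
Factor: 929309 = 19^1*59^1 * 829^1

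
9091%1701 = 586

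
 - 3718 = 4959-8677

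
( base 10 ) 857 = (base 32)QP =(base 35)oh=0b1101011001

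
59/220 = 59/220 = 0.27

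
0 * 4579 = 0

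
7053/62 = 7053/62 = 113.76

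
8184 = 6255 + 1929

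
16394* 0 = 0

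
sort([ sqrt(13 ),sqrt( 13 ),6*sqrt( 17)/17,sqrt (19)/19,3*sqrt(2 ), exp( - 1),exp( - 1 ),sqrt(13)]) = [sqrt( 19 )/19,exp(-1), exp( - 1), 6*sqrt(17 ) /17 , sqrt( 13 ),sqrt(13),sqrt( 13),3*sqrt(2 )] 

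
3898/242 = 1949/121=   16.11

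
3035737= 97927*31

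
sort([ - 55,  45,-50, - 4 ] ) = [ - 55, - 50,-4,45] 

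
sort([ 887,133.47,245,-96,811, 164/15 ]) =[ - 96,164/15,  133.47 , 245, 811,887 ] 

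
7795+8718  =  16513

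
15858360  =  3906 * 4060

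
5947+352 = 6299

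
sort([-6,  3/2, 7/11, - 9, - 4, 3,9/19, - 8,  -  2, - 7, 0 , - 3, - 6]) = [-9,-8, - 7,  -  6, - 6, - 4, - 3,-2, 0, 9/19, 7/11, 3/2, 3 ] 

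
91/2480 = 91/2480 = 0.04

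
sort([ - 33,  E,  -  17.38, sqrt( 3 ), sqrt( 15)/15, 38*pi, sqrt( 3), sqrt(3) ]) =[ - 33,  -  17.38, sqrt( 15)/15,sqrt( 3),  sqrt(3), sqrt( 3), E, 38*pi]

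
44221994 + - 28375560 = 15846434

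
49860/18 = 2770=2770.00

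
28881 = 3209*9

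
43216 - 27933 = 15283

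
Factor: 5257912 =2^3*11^1 * 149^1*401^1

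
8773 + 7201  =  15974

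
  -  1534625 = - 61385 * 25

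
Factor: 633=3^1*211^1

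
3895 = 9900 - 6005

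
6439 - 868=5571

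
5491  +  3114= 8605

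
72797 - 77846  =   - 5049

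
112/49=16/7 = 2.29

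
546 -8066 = - 7520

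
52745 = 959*55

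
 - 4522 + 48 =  - 4474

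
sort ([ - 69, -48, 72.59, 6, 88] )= [ - 69,  -  48, 6, 72.59, 88 ]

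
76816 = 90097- 13281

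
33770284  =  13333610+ 20436674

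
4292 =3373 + 919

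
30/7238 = 15/3619= 0.00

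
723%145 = 143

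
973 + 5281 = 6254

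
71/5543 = 71/5543 = 0.01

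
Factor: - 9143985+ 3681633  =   - 2^4*3^2*7^1*5419^1  =  -  5462352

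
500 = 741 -241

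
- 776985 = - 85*9141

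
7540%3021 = 1498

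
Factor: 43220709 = 3^5*7^1*25409^1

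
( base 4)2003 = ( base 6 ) 335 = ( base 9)155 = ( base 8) 203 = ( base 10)131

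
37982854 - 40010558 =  - 2027704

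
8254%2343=1225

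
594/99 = 6 = 6.00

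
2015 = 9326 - 7311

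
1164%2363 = 1164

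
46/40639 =46/40639 = 0.00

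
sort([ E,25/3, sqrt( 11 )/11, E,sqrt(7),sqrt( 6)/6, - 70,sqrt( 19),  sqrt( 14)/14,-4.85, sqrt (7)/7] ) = [ - 70, - 4.85,  sqrt( 14 )/14,sqrt(11)/11,  sqrt(7)/7,sqrt(6)/6,sqrt( 7), E,E, sqrt ( 19 ), 25/3]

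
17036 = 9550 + 7486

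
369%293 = 76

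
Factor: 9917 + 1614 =13^1*887^1=11531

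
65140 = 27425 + 37715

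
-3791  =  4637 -8428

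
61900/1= 61900= 61900.00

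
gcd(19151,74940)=1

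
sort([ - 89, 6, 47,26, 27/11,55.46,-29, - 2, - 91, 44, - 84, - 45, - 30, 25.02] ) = [ - 91, - 89, - 84, - 45, - 30, - 29, - 2,27/11,  6,  25.02, 26,  44, 47,  55.46 ] 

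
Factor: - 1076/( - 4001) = 2^2*269^1*4001^( - 1)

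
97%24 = 1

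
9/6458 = 9/6458 = 0.00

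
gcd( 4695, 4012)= 1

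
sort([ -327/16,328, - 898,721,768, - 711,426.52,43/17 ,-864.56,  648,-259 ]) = [-898, - 864.56, - 711,  -  259,-327/16,43/17,328,  426.52, 648 , 721 , 768 ]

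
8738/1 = 8738 =8738.00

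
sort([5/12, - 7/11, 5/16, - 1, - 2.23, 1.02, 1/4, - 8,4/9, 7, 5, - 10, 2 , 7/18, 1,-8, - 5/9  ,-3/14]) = [ - 10,-8,-8, - 2.23, - 1, - 7/11, - 5/9,-3/14,1/4,5/16, 7/18,5/12, 4/9, 1, 1.02, 2,  5,  7 ] 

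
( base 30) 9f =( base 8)435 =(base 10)285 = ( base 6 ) 1153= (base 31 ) 96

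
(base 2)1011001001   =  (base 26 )11b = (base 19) 1ia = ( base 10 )713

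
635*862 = 547370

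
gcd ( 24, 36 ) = 12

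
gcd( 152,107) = 1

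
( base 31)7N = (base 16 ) F0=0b11110000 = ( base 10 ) 240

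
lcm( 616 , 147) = 12936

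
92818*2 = 185636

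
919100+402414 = 1321514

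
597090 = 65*9186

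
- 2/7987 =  - 1 +7985/7987 = - 0.00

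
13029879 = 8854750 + 4175129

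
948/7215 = 316/2405 = 0.13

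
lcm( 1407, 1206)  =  8442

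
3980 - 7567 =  - 3587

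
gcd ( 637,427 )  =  7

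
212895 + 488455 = 701350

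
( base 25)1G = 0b101001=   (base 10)41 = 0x29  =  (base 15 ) 2b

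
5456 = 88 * 62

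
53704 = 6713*8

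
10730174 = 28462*377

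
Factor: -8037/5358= - 3/2 = - 2^( - 1)*3^1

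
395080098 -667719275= - 272639177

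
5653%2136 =1381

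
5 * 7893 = 39465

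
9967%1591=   421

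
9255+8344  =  17599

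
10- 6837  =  -6827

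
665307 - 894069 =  -228762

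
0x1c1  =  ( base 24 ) ih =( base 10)449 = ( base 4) 13001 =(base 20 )129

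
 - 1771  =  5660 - 7431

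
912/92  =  228/23= 9.91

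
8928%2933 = 129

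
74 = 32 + 42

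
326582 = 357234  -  30652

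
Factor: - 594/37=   -  2^1 * 3^3*11^1*37^( - 1)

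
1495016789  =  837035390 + 657981399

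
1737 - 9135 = - 7398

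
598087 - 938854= - 340767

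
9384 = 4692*2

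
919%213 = 67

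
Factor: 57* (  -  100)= - 2^2 * 3^1*5^2*19^1=-5700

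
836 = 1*836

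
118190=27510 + 90680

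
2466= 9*274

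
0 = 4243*0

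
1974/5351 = 1974/5351  =  0.37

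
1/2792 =1/2792 = 0.00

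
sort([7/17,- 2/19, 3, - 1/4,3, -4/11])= [ - 4/11, - 1/4, - 2/19,7/17,3,3] 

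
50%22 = 6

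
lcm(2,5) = 10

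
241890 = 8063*30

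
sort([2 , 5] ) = [2, 5] 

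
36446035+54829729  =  91275764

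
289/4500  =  289/4500 = 0.06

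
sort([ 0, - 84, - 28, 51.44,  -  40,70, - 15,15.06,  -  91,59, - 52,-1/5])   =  [ -91 , - 84, - 52, - 40 ,-28,-15, - 1/5, 0, 15.06, 51.44, 59, 70 ] 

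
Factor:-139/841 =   -  29^( - 2)*139^1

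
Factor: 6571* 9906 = 65092326 = 2^1*3^1 * 13^1*127^1 * 6571^1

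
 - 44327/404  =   - 110 + 113/404 = -  109.72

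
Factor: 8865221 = 1931^1*4591^1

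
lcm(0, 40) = 0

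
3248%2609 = 639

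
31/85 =31/85=0.36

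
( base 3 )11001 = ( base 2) 1101101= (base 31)3g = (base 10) 109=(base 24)4d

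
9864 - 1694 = 8170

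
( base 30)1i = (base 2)110000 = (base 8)60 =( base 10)48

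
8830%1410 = 370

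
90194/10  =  9019 + 2/5 = 9019.40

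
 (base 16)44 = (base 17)40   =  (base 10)68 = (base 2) 1000100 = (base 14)4c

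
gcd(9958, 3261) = 1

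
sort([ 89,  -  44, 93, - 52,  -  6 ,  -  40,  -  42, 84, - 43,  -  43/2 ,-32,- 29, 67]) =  [ - 52, -44,  -  43, - 42,-40,  -  32,-29,-43/2, - 6, 67,84,89 , 93 ]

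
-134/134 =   -  1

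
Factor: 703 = 19^1 * 37^1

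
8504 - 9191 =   -  687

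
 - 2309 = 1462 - 3771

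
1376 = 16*86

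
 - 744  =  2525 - 3269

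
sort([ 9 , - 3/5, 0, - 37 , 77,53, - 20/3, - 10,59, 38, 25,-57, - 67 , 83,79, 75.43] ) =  [ - 67 , - 57, - 37, - 10, -20/3, - 3/5, 0,9, 25, 38, 53, 59, 75.43, 77, 79, 83] 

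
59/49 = 59/49 = 1.20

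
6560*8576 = 56258560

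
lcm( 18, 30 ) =90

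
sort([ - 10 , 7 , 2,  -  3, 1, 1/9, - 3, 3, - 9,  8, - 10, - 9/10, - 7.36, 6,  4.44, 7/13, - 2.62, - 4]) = [ - 10 , - 10, - 9, - 7.36, - 4, - 3, - 3, - 2.62, - 9/10, 1/9,7/13,1 , 2, 3,4.44 , 6, 7,8]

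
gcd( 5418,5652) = 18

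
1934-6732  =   - 4798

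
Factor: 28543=17^1*23^1* 73^1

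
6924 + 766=7690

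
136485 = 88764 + 47721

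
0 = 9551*0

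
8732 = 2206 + 6526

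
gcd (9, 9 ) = 9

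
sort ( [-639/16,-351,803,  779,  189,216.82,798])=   [ - 351, - 639/16, 189 , 216.82 , 779,798,803]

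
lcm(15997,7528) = 127976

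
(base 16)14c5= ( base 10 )5317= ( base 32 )565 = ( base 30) 5R7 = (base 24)95d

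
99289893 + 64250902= 163540795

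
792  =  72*11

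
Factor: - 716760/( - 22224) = 2^( - 1 ) * 3^1*5^1*11^1*181^1*463^ ( - 1 )  =  29865/926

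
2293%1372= 921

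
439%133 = 40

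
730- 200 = 530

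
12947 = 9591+3356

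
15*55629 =834435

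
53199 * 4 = 212796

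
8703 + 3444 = 12147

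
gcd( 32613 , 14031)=3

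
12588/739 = 12588/739 = 17.03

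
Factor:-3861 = -3^3*11^1*13^1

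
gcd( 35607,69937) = 1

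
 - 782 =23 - 805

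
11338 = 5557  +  5781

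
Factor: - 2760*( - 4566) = 2^4*3^2*5^1*23^1*761^1 = 12602160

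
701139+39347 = 740486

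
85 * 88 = 7480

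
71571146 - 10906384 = 60664762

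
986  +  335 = 1321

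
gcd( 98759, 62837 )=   1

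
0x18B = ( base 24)GB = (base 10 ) 395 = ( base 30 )d5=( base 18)13H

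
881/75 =11+ 56/75 =11.75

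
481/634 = 481/634 = 0.76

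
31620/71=31620/71 = 445.35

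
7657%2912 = 1833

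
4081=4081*1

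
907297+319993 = 1227290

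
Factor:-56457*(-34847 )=3^4 * 17^1*41^1*34847^1 =1967357079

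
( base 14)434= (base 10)830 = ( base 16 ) 33e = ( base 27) 13K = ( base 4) 30332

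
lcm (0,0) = 0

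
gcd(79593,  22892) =1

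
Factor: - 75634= - 2^1*13^1*2909^1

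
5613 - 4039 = 1574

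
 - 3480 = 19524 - 23004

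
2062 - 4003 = -1941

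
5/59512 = 5/59512 =0.00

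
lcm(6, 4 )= 12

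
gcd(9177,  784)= 7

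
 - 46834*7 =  - 327838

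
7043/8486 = 7043/8486= 0.83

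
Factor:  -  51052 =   -  2^2*12763^1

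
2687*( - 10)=  -  26870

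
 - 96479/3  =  - 96479/3= - 32159.67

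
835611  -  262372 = 573239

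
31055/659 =31055/659 =47.12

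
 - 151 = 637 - 788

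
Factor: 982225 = 5^2 * 101^1 * 389^1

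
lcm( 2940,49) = 2940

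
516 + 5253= 5769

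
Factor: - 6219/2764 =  - 9/4 = - 2^( - 2) * 3^2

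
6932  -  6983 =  - 51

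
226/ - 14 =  - 113/7 = - 16.14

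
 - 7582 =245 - 7827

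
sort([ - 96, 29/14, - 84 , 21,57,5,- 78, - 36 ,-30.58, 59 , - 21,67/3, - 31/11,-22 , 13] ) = [ - 96, - 84, - 78, - 36, - 30.58, - 22, - 21, -31/11 , 29/14 , 5,13 , 21, 67/3, 57, 59]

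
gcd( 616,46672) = 8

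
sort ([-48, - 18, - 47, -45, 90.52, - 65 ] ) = [ -65,  -  48, -47, - 45, - 18,  90.52]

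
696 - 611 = 85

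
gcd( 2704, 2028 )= 676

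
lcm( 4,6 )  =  12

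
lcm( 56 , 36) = 504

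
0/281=0 =0.00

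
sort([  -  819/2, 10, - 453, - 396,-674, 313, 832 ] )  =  [ - 674, - 453,-819/2,-396, 10,  313, 832]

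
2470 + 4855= 7325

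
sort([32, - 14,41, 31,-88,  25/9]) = [ - 88, - 14,  25/9, 31,32,41]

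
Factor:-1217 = -1217^1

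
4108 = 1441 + 2667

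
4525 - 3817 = 708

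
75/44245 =15/8849= 0.00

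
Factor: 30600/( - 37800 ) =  - 3^( - 1 ) * 7^(  -  1) * 17^1 = -17/21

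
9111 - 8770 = 341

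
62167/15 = 4144+7/15 = 4144.47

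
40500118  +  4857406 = 45357524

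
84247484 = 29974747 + 54272737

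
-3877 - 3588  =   - 7465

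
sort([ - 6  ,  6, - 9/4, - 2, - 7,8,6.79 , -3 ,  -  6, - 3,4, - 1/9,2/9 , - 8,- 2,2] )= [-8, - 7,- 6,-6, - 3, - 3, - 9/4,-2, - 2,-1/9,2/9, 2, 4,6,6.79,  8 ] 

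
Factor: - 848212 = -2^2*53^1*4001^1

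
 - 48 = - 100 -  - 52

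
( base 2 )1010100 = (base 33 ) 2i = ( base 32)2k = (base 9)103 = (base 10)84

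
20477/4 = 20477/4 = 5119.25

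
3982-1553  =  2429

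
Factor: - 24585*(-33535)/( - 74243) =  - 824457975/74243 = - 3^1*5^2*11^1 * 13^( - 1) * 19^1  *149^1*353^1* 5711^ (-1) 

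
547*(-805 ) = - 440335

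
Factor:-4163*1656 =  - 6893928  =  - 2^3*3^2 * 23^2 * 181^1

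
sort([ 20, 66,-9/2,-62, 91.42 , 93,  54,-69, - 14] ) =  [  -  69, -62 ,-14, - 9/2, 20,54 , 66,91.42, 93]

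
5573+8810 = 14383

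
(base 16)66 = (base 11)93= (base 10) 102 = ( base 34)30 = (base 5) 402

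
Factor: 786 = 2^1*3^1*131^1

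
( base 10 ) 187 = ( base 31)61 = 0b10111011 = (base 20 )97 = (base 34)5H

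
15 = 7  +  8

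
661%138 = 109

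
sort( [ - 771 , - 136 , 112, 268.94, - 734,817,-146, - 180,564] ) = [-771 , - 734,  -  180, - 146, - 136,  112,268.94,564, 817]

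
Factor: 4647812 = 2^2*13^1*89381^1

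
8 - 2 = 6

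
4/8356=1/2089  =  0.00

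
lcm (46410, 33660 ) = 3063060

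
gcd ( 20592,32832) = 144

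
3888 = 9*432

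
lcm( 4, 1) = 4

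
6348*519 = 3294612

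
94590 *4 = 378360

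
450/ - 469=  - 1 + 19/469 = - 0.96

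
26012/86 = 13006/43 = 302.47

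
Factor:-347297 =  -347297^1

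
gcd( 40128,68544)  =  192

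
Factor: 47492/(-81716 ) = -383/659 = - 383^1*659^(-1 )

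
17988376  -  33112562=- 15124186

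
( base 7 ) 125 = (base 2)1000100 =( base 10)68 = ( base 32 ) 24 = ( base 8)104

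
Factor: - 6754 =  - 2^1*11^1*307^1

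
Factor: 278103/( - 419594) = -2^( - 1)*3^1*19^1*43^ ( - 1) = - 57/86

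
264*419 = 110616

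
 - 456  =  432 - 888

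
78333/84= 26111/28 = 932.54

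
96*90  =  8640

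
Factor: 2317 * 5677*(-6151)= - 7^2*331^1*811^1*6151^1 =-80907848959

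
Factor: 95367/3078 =2^( - 1 )* 3^(-3)* 19^( - 1 )*83^1*383^1 = 31789/1026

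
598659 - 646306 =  - 47647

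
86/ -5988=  - 1+ 2951/2994 = - 0.01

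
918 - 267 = 651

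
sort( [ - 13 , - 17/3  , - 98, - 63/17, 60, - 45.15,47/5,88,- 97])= [ - 98,  -  97, - 45.15, - 13,-17/3, - 63/17,47/5, 60,88]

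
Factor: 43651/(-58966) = -2^ ( - 1) * 29483^(-1)*43651^1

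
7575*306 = 2317950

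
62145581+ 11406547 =73552128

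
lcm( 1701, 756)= 6804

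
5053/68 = 74 + 21/68 = 74.31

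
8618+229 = 8847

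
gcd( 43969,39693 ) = 1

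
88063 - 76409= 11654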